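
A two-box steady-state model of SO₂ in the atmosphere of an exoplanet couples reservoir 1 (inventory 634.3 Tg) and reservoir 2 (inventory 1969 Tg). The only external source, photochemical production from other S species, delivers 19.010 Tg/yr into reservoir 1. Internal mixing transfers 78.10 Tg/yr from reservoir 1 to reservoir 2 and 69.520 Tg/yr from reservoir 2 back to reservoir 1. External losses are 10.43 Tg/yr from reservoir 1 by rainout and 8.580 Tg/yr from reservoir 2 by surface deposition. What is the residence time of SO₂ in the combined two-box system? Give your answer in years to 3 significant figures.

137 yr

Treat the two boxes together as one reservoir: the mixing fluxes between them are internal recycling, so τ = ΣM / Σ(external losses).
M_total = 634.3 + 1969 = 2603.3 Tg.
ΣF_external_out = 10.43 + 8.580 = 19.010 Tg/yr.
τ = M_total / ΣF_ext = 2603.3 / 19.010 = 136.9 yr.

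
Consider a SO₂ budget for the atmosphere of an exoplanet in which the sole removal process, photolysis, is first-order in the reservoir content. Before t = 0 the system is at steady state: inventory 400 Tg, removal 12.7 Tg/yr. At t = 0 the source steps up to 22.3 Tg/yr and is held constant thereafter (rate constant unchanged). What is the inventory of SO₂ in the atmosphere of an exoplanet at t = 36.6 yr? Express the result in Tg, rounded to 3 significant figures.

τ = M₀/F₀ = 400/12.7 = 31.50 yr; rate constant k = 1/τ.
New steady state M_∞ = F₁/k = F₁·τ = 22.3 × 31.50 = 702.36 Tg.
M(t) = M_∞ + (M₀ − M_∞)·e^(−t/τ); t/τ = 36.6/31.50 = 1.162, so e^(−t/τ) = 0.3128.
M(t) = 702.36 − 302.4 × 0.3128 = 607.77 Tg.

608 Tg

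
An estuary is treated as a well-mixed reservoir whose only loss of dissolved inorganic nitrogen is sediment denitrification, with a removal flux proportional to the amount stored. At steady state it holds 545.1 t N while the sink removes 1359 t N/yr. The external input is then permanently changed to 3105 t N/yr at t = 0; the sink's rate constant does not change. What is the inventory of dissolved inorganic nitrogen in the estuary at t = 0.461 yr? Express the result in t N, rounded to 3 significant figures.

1020 t N

The sink rate constant is k = F₀/M₀ = 1359/545.1 = 2.493 yr⁻¹.
Solving dM/dt = F₁ − kM with M(0) = M₀ gives M(t) = F₁/k + (M₀ − F₁/k)·e^(−kt).
F₁/k = 3105/2.493 = 1245.4 t N; kt = 2.493 × 0.461 = 1.149, e^(−kt) = 0.3168.
M(0.461) = 1245.4 + (545.1 − 1245.4) × 0.3168 = 1245.4 − 221.9 = 1023.5 t N.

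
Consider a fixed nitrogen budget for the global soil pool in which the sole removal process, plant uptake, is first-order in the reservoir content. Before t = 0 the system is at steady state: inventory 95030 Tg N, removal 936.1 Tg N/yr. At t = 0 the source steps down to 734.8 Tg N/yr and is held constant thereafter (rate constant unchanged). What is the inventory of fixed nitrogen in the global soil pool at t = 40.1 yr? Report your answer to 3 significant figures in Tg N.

88400 Tg N

The sink rate constant is k = F₀/M₀ = 936.1/95030 = 0.009851 yr⁻¹.
Solving dM/dt = F₁ − kM with M(0) = M₀ gives M(t) = F₁/k + (M₀ − F₁/k)·e^(−kt).
F₁/k = 734.8/0.009851 = 74595 Tg N; kt = 0.009851 × 40.1 = 0.3950, e^(−kt) = 0.6737.
M(40.1) = 74595 + (95030 − 74595) × 0.6737 = 74595 + 13770 = 88361 Tg N.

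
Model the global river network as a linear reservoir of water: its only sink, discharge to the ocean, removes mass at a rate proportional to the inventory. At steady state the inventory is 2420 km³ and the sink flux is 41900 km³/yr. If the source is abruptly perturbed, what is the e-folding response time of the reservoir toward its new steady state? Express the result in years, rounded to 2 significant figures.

0.058 yr

For a linear reservoir the response time equals the residence time τ = M/F.
τ = 2420 / 41900 = 0.05776 yr.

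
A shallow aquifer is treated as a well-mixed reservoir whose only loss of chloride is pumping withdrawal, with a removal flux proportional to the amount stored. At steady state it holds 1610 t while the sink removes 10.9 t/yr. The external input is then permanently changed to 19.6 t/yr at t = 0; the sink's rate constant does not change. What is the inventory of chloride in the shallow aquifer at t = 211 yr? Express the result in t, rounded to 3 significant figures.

τ = M₀/F₀ = 1610/10.9 = 147.7 yr; rate constant k = 1/τ.
New steady state M_∞ = F₁/k = F₁·τ = 19.6 × 147.7 = 2895.0 t.
M(t) = M_∞ + (M₀ − M_∞)·e^(−t/τ); t/τ = 211/147.7 = 1.429, so e^(−t/τ) = 0.2397.
M(t) = 2895.0 − 1285 × 0.2397 = 2587.1 t.

2590 t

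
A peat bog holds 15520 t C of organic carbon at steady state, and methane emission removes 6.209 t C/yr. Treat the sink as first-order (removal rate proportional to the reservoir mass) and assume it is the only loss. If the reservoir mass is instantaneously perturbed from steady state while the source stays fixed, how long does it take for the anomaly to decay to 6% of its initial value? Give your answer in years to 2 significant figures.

7000 yr

For a linear reservoir the anomaly decays as exp(−t/τ) with τ = M/F = 15520/6.209 = 2500 yr.
exp(−t/τ) = 0.06 ⇒ t = −τ ln(0.06) = 2500 × 2.813 = 7032 yr.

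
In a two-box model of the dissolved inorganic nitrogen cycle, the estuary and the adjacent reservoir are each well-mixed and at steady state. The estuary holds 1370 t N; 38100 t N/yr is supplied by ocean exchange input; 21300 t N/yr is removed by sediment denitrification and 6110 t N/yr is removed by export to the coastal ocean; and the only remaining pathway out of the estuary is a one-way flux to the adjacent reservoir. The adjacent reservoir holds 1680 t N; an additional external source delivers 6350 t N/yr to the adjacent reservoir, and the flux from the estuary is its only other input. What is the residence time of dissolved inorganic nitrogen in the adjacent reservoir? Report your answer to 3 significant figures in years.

Balance the estuary: ΣF_in = 38100 t N/yr.
Flux to the adjacent reservoir = ΣF_in − (21300 + 6110) = 10690 t N/yr.
Total input to the adjacent reservoir = 10690 + 6350 = 17040 t N/yr; at steady state this equals its total output.
τ = M / F = 1680 / 17040 = 0.09859 yr.

0.0986 yr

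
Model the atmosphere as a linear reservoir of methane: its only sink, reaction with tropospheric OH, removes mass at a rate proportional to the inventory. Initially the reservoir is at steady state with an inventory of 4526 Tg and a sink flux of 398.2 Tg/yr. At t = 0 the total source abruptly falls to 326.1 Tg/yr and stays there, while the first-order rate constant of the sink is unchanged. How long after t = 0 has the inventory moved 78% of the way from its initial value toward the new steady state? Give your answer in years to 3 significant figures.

τ = M₀/F₀ = 4526/398.2 = 11.37 yr.
The remaining gap fraction is e^(−t/τ); 78% covered ⇒ e^(−t/τ) = 0.220.
t = −τ ln(0.220) = 11.37 × 1.514 = 17.21 yr.

17.2 yr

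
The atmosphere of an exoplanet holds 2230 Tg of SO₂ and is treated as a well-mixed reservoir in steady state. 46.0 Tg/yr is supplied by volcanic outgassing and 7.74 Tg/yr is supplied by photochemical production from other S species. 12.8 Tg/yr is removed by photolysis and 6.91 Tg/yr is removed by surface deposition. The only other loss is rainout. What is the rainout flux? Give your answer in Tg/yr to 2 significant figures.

34 Tg/yr

At steady state ΣF_in = ΣF_out.
ΣF_in = 46.0 + 7.74 = 53.740 Tg/yr.
Rainout flux = ΣF_in − (12.8 + 6.91) = 53.740 − 19.71 = 34.03 Tg/yr.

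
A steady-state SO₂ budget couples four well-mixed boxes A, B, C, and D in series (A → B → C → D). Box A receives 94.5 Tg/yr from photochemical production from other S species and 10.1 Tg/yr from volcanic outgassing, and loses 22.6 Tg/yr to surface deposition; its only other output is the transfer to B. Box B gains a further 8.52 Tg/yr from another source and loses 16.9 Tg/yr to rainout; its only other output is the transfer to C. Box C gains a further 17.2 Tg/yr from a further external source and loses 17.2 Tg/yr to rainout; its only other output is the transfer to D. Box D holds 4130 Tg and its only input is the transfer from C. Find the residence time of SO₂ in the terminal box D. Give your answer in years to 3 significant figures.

56.1 yr

Box A: F(A→B) = (94.5 + 10.1) − 22.6 = 82.000 Tg/yr.
Box B: F(B→C) = (82.000 + 8.52) − 16.9 = 73.620 Tg/yr.
Box C: F(C→D) = (73.620 + 17.2) − 17.2 = 73.620 Tg/yr.
Box D throughput = its input = 73.620 Tg/yr; τ = 4130 / 73.620 = 56.10 yr.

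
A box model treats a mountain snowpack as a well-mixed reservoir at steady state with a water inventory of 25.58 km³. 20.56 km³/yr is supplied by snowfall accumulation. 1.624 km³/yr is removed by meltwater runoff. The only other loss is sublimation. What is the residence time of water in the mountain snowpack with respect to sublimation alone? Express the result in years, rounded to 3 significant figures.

1.35 yr

At steady state ΣF_in = ΣF_out.
ΣF_in = 20.560 km³/yr.
Sublimation flux = ΣF_in − (1.624) = 20.560 − 1.624 = 18.94 km³/yr.
τ = M / F = 25.58 / 18.94 = 1.351 yr.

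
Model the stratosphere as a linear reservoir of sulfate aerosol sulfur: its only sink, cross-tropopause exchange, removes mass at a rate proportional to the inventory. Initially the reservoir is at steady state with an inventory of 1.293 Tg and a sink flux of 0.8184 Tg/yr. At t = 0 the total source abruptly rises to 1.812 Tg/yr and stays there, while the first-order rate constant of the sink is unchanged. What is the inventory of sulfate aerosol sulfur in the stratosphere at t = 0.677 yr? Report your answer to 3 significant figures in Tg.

1.84 Tg

τ = M₀/F₀ = 1.293/0.8184 = 1.580 yr; rate constant k = 1/τ.
New steady state M_∞ = F₁/k = F₁·τ = 1.812 × 1.580 = 2.8628 Tg.
M(t) = M_∞ + (M₀ − M_∞)·e^(−t/τ); t/τ = 0.677/1.580 = 0.4285, so e^(−t/τ) = 0.6515.
M(t) = 2.8628 − 1.570 × 0.6515 = 1.8401 Tg.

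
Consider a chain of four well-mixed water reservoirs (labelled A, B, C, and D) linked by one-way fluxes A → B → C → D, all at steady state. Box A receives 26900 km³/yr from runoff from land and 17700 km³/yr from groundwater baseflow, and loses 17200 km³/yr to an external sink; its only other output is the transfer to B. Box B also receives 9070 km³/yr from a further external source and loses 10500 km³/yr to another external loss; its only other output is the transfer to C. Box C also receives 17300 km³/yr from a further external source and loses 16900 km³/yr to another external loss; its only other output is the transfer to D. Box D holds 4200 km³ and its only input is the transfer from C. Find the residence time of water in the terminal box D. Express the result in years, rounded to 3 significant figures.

Box A: F(A→B) = (26900 + 17700) − 17200 = 27400 km³/yr.
Box B: F(B→C) = (27400 + 9070) − 10500 = 25970 km³/yr.
Box C: F(C→D) = (25970 + 17300) − 16900 = 26370 km³/yr.
Box D throughput = its input = 26370 km³/yr; τ = 4200 / 26370 = 0.1593 yr.

0.159 yr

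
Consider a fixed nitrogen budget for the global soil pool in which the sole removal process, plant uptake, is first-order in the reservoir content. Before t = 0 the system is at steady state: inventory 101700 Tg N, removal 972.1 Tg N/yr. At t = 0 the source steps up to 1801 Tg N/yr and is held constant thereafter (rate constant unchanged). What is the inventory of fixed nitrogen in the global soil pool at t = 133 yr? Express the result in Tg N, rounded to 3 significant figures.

164000 Tg N

Residence time τ = M₀/F₀ = 104.6 yr. The eventual steady state is M_∞ = M₀·(F₁/F₀) = 101700 × 1801/972.1 = 188420 Tg N.
The anomaly ΔM(t) = M(t) − M_∞ decays as ΔM₀·e^(−t/τ) with ΔM₀ = 101700 − 188420 = −86720 Tg N.
At t = 133 yr, e^(−t/τ) = e^(−1.271) = 0.2805, so ΔM = −24320 Tg N and M = 188420 − 24320 = 164100 Tg N.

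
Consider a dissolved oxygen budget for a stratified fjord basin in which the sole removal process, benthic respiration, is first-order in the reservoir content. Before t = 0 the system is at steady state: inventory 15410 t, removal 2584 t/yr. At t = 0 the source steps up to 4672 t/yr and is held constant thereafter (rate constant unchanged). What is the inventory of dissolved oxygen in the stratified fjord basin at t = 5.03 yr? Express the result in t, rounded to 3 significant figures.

τ = M₀/F₀ = 15410/2584 = 5.964 yr; rate constant k = 1/τ.
New steady state M_∞ = F₁/k = F₁·τ = 4672 × 5.964 = 27862 t.
M(t) = M_∞ + (M₀ − M_∞)·e^(−t/τ); t/τ = 5.03/5.964 = 0.8434, so e^(−t/τ) = 0.4302.
M(t) = 27862 − 12450 × 0.4302 = 22505 t.

22500 t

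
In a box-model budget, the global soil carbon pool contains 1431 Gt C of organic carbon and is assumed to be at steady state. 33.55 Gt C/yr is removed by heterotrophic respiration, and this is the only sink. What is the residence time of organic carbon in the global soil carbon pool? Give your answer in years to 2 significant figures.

43 yr

τ = M / F = 1431 / 33.55 = 42.65 yr.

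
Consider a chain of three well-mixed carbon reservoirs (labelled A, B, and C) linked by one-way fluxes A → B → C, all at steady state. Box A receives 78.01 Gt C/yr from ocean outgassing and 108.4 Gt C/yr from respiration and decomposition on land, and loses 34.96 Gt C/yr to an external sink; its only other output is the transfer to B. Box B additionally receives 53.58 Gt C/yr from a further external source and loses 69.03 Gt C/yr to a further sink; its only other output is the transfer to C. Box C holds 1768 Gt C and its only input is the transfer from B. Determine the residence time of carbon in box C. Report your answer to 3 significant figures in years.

13.0 yr

Box A: F(A→B) = (78.01 + 108.4) − 34.96 = 151.45 Gt C/yr.
Box B: F(B→C) = (151.45 + 53.58) − 69.03 = 136.00 Gt C/yr.
Box C throughput = its input = 136.00 Gt C/yr; τ = 1768 / 136.00 = 13.00 yr.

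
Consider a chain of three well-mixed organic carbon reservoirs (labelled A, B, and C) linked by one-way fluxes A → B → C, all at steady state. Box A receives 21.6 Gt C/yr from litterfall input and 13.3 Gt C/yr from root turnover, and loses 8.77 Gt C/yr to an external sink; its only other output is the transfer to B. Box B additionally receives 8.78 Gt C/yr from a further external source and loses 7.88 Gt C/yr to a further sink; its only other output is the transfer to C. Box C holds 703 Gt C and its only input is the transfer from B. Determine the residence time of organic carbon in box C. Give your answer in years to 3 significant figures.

Box A: F(A→B) = (21.6 + 13.3) − 8.77 = 26.130 Gt C/yr.
Box B: F(B→C) = (26.130 + 8.78) − 7.88 = 27.030 Gt C/yr.
Box C throughput = its input = 27.030 Gt C/yr; τ = 703 / 27.030 = 26.01 yr.

26.0 yr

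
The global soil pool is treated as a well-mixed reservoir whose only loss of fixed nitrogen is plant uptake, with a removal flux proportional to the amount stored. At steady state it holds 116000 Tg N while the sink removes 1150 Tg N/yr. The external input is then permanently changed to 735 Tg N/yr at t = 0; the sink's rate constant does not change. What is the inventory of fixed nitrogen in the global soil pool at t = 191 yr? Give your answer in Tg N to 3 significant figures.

Residence time τ = M₀/F₀ = 100.9 yr. The eventual steady state is M_∞ = M₀·(F₁/F₀) = 116000 × 735/1150 = 74139 Tg N.
The anomaly ΔM(t) = M(t) − M_∞ decays as ΔM₀·e^(−t/τ) with ΔM₀ = 116000 − 74139 = 41860 Tg N.
At t = 191 yr, e^(−t/τ) = e^(−1.894) = 0.1505, so ΔM = 6302 Tg N and M = 74139 + 6302 = 80441 Tg N.

80400 Tg N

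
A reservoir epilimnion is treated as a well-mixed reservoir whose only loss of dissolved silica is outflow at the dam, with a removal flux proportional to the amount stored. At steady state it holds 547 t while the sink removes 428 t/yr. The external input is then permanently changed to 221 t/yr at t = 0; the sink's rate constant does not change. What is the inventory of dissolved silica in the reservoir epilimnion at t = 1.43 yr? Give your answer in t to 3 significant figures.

369 t

Residence time τ = M₀/F₀ = 1.278 yr. The eventual steady state is M_∞ = M₀·(F₁/F₀) = 547 × 221/428 = 282.45 t.
The anomaly ΔM(t) = M(t) − M_∞ decays as ΔM₀·e^(−t/τ) with ΔM₀ = 547 − 282.45 = 264.6 t.
At t = 1.43 yr, e^(−t/τ) = e^(−1.119) = 0.3266, so ΔM = 86.41 t and M = 282.45 + 86.41 = 368.86 t.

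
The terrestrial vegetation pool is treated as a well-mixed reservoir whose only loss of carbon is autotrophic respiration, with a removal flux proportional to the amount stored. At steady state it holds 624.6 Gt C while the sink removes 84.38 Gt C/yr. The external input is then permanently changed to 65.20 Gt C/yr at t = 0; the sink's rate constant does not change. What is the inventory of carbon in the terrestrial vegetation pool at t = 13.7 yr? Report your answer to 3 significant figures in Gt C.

τ = M₀/F₀ = 624.6/84.38 = 7.402 yr; rate constant k = 1/τ.
New steady state M_∞ = F₁/k = F₁·τ = 65.20 × 7.402 = 482.63 Gt C.
M(t) = M_∞ + (M₀ − M_∞)·e^(−t/τ); t/τ = 13.7/7.402 = 1.851, so e^(−t/τ) = 0.1571.
M(t) = 482.63 + 142.0 × 0.1571 = 504.93 Gt C.

505 Gt C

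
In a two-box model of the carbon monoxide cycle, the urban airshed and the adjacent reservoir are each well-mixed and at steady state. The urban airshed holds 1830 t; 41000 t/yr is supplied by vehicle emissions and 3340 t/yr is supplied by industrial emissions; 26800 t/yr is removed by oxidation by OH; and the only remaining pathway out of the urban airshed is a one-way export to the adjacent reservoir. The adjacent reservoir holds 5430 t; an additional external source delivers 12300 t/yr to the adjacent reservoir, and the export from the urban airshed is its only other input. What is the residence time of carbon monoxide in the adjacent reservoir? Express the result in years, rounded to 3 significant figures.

Balance the urban airshed: ΣF_in = 41000 + 3340 = 44340 t/yr.
Export to the adjacent reservoir = ΣF_in − (26800) = 17540 t/yr.
Total input to the adjacent reservoir = 17540 + 12300 = 29840 t/yr; at steady state this equals its total output.
τ = M / F = 5430 / 29840 = 0.1820 yr.

0.182 yr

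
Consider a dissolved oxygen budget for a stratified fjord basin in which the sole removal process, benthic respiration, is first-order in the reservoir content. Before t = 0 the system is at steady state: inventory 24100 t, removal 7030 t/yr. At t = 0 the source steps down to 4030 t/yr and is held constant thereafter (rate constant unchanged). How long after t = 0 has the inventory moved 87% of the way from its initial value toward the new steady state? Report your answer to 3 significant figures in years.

τ = M₀/F₀ = 24100/7030 = 3.428 yr.
The remaining gap fraction is e^(−t/τ); 87% covered ⇒ e^(−t/τ) = 0.130.
t = −τ ln(0.130) = 3.428 × 2.040 = 6.994 yr.

6.99 yr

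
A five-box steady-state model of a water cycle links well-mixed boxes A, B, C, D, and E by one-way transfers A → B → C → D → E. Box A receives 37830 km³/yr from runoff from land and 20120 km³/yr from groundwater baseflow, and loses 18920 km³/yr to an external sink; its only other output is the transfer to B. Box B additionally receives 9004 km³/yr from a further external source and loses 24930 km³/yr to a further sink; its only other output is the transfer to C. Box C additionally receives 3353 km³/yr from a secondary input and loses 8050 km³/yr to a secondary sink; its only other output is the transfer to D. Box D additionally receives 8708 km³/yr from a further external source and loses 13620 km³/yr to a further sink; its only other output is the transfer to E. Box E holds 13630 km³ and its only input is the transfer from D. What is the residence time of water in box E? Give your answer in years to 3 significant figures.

1.01 yr

Box A: F(A→B) = (37830 + 20120) − 18920 = 39030 km³/yr.
Box B: F(B→C) = (39030 + 9004) − 24930 = 23104 km³/yr.
Box C: F(C→D) = (23104 + 3353) − 8050 = 18407 km³/yr.
Box D: F(D→E) = (18407 + 8708) − 13620 = 13495 km³/yr.
Box E throughput = its input = 13495 km³/yr; τ = 13630 / 13495 = 1.010 yr.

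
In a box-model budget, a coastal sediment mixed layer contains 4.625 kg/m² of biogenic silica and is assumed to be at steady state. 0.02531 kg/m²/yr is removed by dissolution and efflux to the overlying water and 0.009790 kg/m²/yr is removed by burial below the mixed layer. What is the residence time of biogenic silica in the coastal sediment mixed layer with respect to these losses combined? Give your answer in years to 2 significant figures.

130 yr

Total removal = 0.02531 + 0.009790 = 0.035100 kg/m²/yr.
τ = M / ΣF_out = 4.625 / 0.035100 = 131.8 yr.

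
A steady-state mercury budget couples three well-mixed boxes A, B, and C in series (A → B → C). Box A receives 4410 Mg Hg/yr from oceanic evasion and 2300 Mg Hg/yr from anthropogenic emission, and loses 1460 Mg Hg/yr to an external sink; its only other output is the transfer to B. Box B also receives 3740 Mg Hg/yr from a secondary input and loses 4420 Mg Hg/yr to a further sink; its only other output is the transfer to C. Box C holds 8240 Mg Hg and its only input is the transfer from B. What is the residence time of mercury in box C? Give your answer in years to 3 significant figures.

1.80 yr

Box A: F(A→B) = (4410 + 2300) − 1460 = 5250.0 Mg Hg/yr.
Box B: F(B→C) = (5250.0 + 3740) − 4420 = 4570.0 Mg Hg/yr.
Box C throughput = its input = 4570.0 Mg Hg/yr; τ = 8240 / 4570.0 = 1.803 yr.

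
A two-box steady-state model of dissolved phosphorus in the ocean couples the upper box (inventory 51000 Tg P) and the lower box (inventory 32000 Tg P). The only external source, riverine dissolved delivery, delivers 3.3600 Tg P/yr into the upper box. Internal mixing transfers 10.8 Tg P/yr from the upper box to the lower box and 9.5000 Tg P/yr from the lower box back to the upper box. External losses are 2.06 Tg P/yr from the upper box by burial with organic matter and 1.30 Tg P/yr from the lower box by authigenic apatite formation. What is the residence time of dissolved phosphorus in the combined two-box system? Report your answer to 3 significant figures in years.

Residence time in the combined system uses the total inventory and the total *external* removal — internal exchanges between the two boxes cancel.
M_total = 51000 + 32000 = 83000 Tg P.
ΣF_external_out = 2.06 + 1.30 = 3.3600 Tg P/yr.
τ = M_total / ΣF_ext = 83000 / 3.3600 = 24700 yr.

24700 yr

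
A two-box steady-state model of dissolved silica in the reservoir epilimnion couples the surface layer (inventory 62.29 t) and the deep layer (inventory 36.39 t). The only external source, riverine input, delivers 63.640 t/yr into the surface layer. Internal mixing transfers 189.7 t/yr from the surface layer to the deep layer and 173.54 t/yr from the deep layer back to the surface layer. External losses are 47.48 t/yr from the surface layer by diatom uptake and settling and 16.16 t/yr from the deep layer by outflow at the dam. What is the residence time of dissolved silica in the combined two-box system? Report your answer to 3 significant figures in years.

1.55 yr

Treat the two boxes together as one reservoir: the mixing fluxes between them are internal recycling, so τ = ΣM / Σ(external losses).
M_total = 62.29 + 36.39 = 98.680 t.
ΣF_external_out = 47.48 + 16.16 = 63.640 t/yr.
τ = M_total / ΣF_ext = 98.680 / 63.640 = 1.551 yr.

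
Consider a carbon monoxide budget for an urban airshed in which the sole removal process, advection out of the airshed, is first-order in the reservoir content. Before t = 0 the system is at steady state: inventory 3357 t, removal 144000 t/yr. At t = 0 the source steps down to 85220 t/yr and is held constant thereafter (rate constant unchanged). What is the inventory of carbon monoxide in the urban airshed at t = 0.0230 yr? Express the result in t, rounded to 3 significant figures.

The sink rate constant is k = F₀/M₀ = 144000/3357 = 42.90 yr⁻¹.
Solving dM/dt = F₁ − kM with M(0) = M₀ gives M(t) = F₁/k + (M₀ − F₁/k)·e^(−kt).
F₁/k = 85220/42.90 = 1986.7 t; kt = 42.90 × 0.0230 = 0.9866, e^(−kt) = 0.3728.
M(0.0230) = 1986.7 + (3357 − 1986.7) × 0.3728 = 1986.7 + 510.9 = 2497.6 t.

2500 t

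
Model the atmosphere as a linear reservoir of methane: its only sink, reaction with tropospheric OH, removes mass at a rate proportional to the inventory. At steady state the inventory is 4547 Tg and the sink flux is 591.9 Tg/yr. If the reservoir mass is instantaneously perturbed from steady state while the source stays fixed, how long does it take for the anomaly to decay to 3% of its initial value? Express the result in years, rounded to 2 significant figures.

For a linear reservoir the anomaly decays as exp(−t/τ) with τ = M/F = 4547/591.9 = 7.682 yr.
exp(−t/τ) = 0.03 ⇒ t = −τ ln(0.03) = 7.682 × 3.507 = 26.94 yr.

27 yr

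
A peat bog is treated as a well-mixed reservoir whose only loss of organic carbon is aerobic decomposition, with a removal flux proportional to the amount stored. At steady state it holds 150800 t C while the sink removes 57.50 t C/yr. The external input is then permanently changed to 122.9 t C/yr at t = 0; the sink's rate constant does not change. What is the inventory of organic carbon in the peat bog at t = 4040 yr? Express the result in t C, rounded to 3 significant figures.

286000 t C

The sink rate constant is k = F₀/M₀ = 57.50/150800 = 0.0003813 yr⁻¹.
Solving dM/dt = F₁ − kM with M(0) = M₀ gives M(t) = F₁/k + (M₀ − F₁/k)·e^(−kt).
F₁/k = 122.9/0.0003813 = 322320 t C; kt = 0.0003813 × 4040 = 1.540, e^(−kt) = 0.2143.
M(4040) = 322320 + (150800 − 322320) × 0.2143 = 322320 − 36750 = 285560 t C.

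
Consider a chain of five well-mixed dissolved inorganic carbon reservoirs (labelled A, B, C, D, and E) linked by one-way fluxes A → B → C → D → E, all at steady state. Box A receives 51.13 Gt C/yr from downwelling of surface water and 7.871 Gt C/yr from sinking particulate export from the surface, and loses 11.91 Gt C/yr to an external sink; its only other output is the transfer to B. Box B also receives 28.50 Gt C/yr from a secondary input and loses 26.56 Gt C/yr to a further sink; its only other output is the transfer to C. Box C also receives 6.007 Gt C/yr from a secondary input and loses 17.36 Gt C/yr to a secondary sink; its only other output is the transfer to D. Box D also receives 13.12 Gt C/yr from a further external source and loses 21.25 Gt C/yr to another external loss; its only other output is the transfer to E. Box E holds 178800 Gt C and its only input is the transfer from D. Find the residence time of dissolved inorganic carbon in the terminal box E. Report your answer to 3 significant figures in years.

6050 yr

Box A: F(A→B) = (51.13 + 7.871) − 11.91 = 47.091 Gt C/yr.
Box B: F(B→C) = (47.091 + 28.50) − 26.56 = 49.031 Gt C/yr.
Box C: F(C→D) = (49.031 + 6.007) − 17.36 = 37.678 Gt C/yr.
Box D: F(D→E) = (37.678 + 13.12) − 21.25 = 29.548 Gt C/yr.
Box E throughput = its input = 29.548 Gt C/yr; τ = 178800 / 29.548 = 6051 yr.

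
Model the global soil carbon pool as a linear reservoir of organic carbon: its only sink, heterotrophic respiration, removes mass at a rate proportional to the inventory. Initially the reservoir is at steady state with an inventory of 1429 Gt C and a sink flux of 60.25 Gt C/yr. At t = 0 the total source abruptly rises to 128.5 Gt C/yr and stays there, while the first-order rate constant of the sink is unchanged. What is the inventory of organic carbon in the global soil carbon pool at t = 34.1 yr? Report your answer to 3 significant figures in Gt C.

2660 Gt C

τ = M₀/F₀ = 1429/60.25 = 23.72 yr; rate constant k = 1/τ.
New steady state M_∞ = F₁/k = F₁·τ = 128.5 × 23.72 = 3047.7 Gt C.
M(t) = M_∞ + (M₀ − M_∞)·e^(−t/τ); t/τ = 34.1/23.72 = 1.438, so e^(−t/τ) = 0.2375.
M(t) = 3047.7 − 1619 × 0.2375 = 2663.3 Gt C.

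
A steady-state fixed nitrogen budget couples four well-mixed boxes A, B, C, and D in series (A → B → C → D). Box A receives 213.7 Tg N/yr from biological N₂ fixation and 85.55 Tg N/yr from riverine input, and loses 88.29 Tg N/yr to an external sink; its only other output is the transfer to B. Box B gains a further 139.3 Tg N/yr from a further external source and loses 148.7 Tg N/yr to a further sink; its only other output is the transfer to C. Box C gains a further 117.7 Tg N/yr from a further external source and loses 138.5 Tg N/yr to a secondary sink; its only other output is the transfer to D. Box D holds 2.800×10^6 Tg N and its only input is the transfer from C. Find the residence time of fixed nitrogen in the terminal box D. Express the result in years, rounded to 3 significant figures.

15500 yr

Box A: F(A→B) = (213.7 + 85.55) − 88.29 = 210.96 Tg N/yr.
Box B: F(B→C) = (210.96 + 139.3) − 148.7 = 201.56 Tg N/yr.
Box C: F(C→D) = (201.56 + 117.7) − 138.5 = 180.76 Tg N/yr.
Box D throughput = its input = 180.76 Tg N/yr; τ = 2.800×10^6 / 180.76 = 15490 yr.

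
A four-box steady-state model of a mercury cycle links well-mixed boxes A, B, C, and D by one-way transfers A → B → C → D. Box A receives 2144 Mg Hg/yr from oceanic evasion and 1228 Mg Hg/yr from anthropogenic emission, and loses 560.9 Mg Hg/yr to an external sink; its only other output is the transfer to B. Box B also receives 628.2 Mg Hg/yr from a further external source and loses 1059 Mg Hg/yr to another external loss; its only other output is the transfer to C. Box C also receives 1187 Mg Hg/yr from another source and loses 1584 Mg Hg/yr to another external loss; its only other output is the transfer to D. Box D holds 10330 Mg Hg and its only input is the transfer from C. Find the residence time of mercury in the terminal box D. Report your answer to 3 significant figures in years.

Box A: F(A→B) = (2144 + 1228) − 560.9 = 2811.1 Mg Hg/yr.
Box B: F(B→C) = (2811.1 + 628.2) − 1059 = 2380.3 Mg Hg/yr.
Box C: F(C→D) = (2380.3 + 1187) − 1584 = 1983.3 Mg Hg/yr.
Box D throughput = its input = 1983.3 Mg Hg/yr; τ = 10330 / 1983.3 = 5.208 yr.

5.21 yr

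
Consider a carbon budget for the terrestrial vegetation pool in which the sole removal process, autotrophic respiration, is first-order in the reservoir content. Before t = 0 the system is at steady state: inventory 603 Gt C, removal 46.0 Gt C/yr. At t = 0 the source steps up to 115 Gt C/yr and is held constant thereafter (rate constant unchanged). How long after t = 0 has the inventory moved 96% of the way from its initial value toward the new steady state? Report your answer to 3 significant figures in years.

τ = M₀/F₀ = 603/46.0 = 13.11 yr.
The remaining gap fraction is e^(−t/τ); 96% covered ⇒ e^(−t/τ) = 0.0400.
t = −τ ln(0.0400) = 13.11 × 3.219 = 42.20 yr.

42.2 yr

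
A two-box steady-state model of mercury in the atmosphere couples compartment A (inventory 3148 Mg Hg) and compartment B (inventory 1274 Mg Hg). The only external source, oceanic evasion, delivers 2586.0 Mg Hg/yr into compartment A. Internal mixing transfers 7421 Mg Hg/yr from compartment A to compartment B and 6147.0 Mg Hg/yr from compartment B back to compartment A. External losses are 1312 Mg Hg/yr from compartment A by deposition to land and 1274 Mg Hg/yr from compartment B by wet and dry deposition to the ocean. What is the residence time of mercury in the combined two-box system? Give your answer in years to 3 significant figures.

1.71 yr

Residence time in the combined system uses the total inventory and the total *external* removal — internal exchanges between the two boxes cancel.
M_total = 3148 + 1274 = 4422.0 Mg Hg.
ΣF_external_out = 1312 + 1274 = 2586.0 Mg Hg/yr.
τ = M_total / ΣF_ext = 4422.0 / 2586.0 = 1.710 yr.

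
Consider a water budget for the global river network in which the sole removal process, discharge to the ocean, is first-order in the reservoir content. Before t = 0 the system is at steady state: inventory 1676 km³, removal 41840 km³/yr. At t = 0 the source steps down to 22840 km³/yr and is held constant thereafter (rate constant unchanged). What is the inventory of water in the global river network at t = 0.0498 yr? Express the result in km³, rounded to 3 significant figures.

1130 km³

Residence time τ = M₀/F₀ = 0.04006 yr. The eventual steady state is M_∞ = M₀·(F₁/F₀) = 1676 × 22840/41840 = 914.91 km³.
The anomaly ΔM(t) = M(t) − M_∞ decays as ΔM₀·e^(−t/τ) with ΔM₀ = 1676 − 914.91 = 761.1 km³.
At t = 0.0498 yr, e^(−t/τ) = e^(−1.243) = 0.2885, so ΔM = 219.5 km³ and M = 914.91 + 219.5 = 1134.5 km³.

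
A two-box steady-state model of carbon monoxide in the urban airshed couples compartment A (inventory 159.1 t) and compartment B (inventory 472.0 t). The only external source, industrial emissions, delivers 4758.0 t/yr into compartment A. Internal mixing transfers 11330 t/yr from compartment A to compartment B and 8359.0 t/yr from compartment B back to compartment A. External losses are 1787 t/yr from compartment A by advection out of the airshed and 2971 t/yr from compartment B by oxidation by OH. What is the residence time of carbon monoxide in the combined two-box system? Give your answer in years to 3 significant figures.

0.133 yr

For the system as a whole, the A↔B exchange is internal and contributes nothing to the throughput; only the external sinks remove mass.
M_total = 159.1 + 472.0 = 631.10 t.
ΣF_external_out = 1787 + 2971 = 4758.0 t/yr.
τ = M_total / ΣF_ext = 631.10 / 4758.0 = 0.1326 yr.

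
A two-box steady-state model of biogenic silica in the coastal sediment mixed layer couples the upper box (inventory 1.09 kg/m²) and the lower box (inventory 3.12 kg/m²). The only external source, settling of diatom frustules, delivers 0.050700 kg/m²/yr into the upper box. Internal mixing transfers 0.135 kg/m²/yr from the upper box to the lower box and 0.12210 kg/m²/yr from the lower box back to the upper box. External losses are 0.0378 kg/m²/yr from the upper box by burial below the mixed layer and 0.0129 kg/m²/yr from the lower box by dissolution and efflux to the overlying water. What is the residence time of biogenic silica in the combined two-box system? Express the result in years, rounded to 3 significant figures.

Treat the two boxes together as one reservoir: the mixing fluxes between them are internal recycling, so τ = ΣM / Σ(external losses).
M_total = 1.09 + 3.12 = 4.2100 kg/m².
ΣF_external_out = 0.0378 + 0.0129 = 0.050700 kg/m²/yr.
τ = M_total / ΣF_ext = 4.2100 / 0.050700 = 83.04 yr.

83.0 yr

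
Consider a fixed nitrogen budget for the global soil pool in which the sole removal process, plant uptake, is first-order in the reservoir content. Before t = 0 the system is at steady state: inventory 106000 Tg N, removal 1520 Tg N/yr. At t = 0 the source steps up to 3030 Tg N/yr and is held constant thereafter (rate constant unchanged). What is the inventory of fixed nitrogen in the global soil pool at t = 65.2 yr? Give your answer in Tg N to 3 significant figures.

τ = M₀/F₀ = 106000/1520 = 69.74 yr; rate constant k = 1/τ.
New steady state M_∞ = F₁/k = F₁·τ = 3030 × 69.74 = 211300 Tg N.
M(t) = M_∞ + (M₀ − M_∞)·e^(−t/τ); t/τ = 65.2/69.74 = 0.9349, so e^(−t/τ) = 0.3926.
M(t) = 211300 − 105300 × 0.3926 = 169960 Tg N.

170000 Tg N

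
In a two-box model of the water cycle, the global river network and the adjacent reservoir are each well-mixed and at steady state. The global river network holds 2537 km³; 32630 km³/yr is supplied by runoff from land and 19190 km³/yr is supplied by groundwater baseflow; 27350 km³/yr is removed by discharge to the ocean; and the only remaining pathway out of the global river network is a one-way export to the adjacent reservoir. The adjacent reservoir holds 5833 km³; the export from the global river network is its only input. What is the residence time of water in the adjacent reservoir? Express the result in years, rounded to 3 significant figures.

Balance the global river network: ΣF_in = 32630 + 19190 = 51820 km³/yr.
Export to the adjacent reservoir = ΣF_in − (27350) = 24470 km³/yr.
At steady state the output of the adjacent reservoir equals its input, 24470 km³/yr.
τ = M / F = 5833 / 24470 = 0.2384 yr.

0.238 yr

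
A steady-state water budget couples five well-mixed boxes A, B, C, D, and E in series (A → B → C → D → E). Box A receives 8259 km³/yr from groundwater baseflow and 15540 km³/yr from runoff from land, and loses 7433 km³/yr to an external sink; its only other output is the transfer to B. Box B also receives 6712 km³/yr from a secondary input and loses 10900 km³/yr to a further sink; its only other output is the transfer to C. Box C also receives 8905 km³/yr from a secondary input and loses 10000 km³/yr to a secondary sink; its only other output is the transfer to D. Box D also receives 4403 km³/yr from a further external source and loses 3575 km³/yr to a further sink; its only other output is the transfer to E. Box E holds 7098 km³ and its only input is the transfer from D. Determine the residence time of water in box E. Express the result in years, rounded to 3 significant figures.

Box A: F(A→B) = (8259 + 15540) − 7433 = 16366 km³/yr.
Box B: F(B→C) = (16366 + 6712) − 10900 = 12178 km³/yr.
Box C: F(C→D) = (12178 + 8905) − 10000 = 11083 km³/yr.
Box D: F(D→E) = (11083 + 4403) − 3575 = 11911 km³/yr.
Box E throughput = its input = 11911 km³/yr; τ = 7098 / 11911 = 0.5959 yr.

0.596 yr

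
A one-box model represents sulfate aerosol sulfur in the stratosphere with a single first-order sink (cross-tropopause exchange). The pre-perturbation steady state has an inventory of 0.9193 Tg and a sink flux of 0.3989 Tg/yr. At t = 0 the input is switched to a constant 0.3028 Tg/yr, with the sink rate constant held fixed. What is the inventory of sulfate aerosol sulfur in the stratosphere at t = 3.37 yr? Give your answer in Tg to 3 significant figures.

Residence time τ = M₀/F₀ = 2.305 yr. The eventual steady state is M_∞ = M₀·(F₁/F₀) = 0.9193 × 0.3028/0.3989 = 0.69783 Tg.
The anomaly ΔM(t) = M(t) − M_∞ decays as ΔM₀·e^(−t/τ) with ΔM₀ = 0.9193 − 0.69783 = 0.2215 Tg.
At t = 3.37 yr, e^(−t/τ) = e^(−1.462) = 0.2317, so ΔM = 0.05132 Tg and M = 0.69783 + 0.05132 = 0.74914 Tg.

0.749 Tg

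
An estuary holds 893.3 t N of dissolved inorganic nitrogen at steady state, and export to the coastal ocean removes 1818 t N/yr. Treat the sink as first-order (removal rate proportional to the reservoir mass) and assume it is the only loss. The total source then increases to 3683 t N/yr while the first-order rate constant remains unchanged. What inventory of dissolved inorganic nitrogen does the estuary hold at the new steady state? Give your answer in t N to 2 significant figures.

1800 t N

Rate constant k = F/M = 1818 / 893.3 = 2.035 yr⁻¹.
At the new steady state, source = k·M_new ⇒ M_new = 3683 / 2.035 = 1810 t N.
(Equivalently M_new = M × F_new/F_old = 893.3 × 3683/1818.)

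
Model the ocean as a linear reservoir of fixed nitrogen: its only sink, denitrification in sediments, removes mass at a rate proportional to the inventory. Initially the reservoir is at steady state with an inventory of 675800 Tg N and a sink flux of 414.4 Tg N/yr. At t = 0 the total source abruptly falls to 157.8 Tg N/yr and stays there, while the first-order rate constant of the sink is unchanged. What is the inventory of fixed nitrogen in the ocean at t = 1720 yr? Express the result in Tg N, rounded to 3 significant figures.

403000 Tg N

The sink rate constant is k = F₀/M₀ = 414.4/675800 = 0.0006132 yr⁻¹.
Solving dM/dt = F₁ − kM with M(0) = M₀ gives M(t) = F₁/k + (M₀ − F₁/k)·e^(−kt).
F₁/k = 157.8/0.0006132 = 257340 Tg N; kt = 0.0006132 × 1720 = 1.055, e^(−kt) = 0.3483.
M(1720) = 257340 + (675800 − 257340) × 0.3483 = 257340 + 145700 = 403090 Tg N.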